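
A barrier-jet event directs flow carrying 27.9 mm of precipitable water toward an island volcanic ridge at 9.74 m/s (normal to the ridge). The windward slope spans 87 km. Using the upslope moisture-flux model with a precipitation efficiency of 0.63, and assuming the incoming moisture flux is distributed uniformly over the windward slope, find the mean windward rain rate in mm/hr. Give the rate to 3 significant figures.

R ≈ 7.08 mm/hr

Incoming column moisture flux per unit ridge length: F = V × PW = 9.74 × 27.9 = 271.746 mm·m/s.
Spread over the 87 km slope with efficiency ε = 0.63: R = ε·F/W = 0.63 × 271.746 / 87000 m = 1.968e-03 mm/s.
R = 1.968e-03 × 3600 = 7.08 mm/hr.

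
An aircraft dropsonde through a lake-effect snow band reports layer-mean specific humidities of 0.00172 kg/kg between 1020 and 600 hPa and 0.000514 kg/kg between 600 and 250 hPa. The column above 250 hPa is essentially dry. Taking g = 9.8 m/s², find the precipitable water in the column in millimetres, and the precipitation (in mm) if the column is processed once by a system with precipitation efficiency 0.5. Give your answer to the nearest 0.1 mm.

PW ≈ 9.2 mm; precipitation ≈ 4.6 mm

Precipitable water is the column-integrated vapour mass per unit area: PW = (1/g) Σ q̄ Δp, with q in kg/kg and Δp in Pa (1 kg/m² of water = 1 mm).
Layer 1020–600 hPa: Δp = 420 hPa = 42000 Pa, q̄ = 0.00172 kg/kg → 0.00172 × 42000 / 9.8 = 7.37 mm
Layer 600–250 hPa: Δp = 350 hPa = 35000 Pa, q̄ = 0.000514 kg/kg → 0.000514 × 35000 / 9.8 = 1.84 mm
PW = 7.37 + 1.84 = 9.21 ≈ 9.2 mm.
Precipitation = ε × PW = 0.5 × 9.2 = 4.6 mm.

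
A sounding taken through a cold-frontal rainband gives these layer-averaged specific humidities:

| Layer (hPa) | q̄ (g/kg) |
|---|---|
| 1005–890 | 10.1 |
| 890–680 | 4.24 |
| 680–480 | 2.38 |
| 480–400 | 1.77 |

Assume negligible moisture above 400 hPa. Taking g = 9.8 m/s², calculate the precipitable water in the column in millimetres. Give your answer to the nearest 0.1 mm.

Precipitable water is the column-integrated vapour mass per unit area: PW = (1/g) Σ q̄ Δp, with q in kg/kg and Δp in Pa (1 kg/m² of water = 1 mm).
Layer 1005–890 hPa: Δp = 115 hPa = 11500 Pa, q̄ = 0.0101 kg/kg → 0.0101 × 11500 / 9.8 = 11.85 mm
Layer 890–680 hPa: Δp = 210 hPa = 21000 Pa, q̄ = 0.00424 kg/kg → 0.00424 × 21000 / 9.8 = 9.09 mm
Layer 680–480 hPa: Δp = 200 hPa = 20000 Pa, q̄ = 0.00238 kg/kg → 0.00238 × 20000 / 9.8 = 4.86 mm
Layer 480–400 hPa: Δp = 80 hPa = 8000 Pa, q̄ = 0.00177 kg/kg → 0.00177 × 8000 / 9.8 = 1.44 mm
PW = 11.85 + 9.09 + 4.86 + 1.44 = 27.24 ≈ 27.2 mm.

PW ≈ 27.2 mm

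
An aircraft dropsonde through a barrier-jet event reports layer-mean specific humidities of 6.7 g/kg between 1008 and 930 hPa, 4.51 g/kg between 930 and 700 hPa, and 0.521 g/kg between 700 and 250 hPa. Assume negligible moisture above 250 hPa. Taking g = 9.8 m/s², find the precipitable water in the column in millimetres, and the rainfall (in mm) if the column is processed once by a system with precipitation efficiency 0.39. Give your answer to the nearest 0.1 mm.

PW ≈ 18.3 mm; rainfall ≈ 7.1 mm

Precipitable water is the column-integrated vapour mass per unit area: PW = (1/g) Σ q̄ Δp, with q in kg/kg and Δp in Pa (1 kg/m² of water = 1 mm).
Layer 1008–930 hPa: Δp = 78 hPa = 7800 Pa, q̄ = 0.0067 kg/kg → 0.0067 × 7800 / 9.8 = 5.33 mm
Layer 930–700 hPa: Δp = 230 hPa = 23000 Pa, q̄ = 0.00451 kg/kg → 0.00451 × 23000 / 9.8 = 10.58 mm
Layer 700–250 hPa: Δp = 450 hPa = 45000 Pa, q̄ = 0.000521 kg/kg → 0.000521 × 45000 / 9.8 = 2.39 mm
PW = 5.33 + 10.58 + 2.39 = 18.30 ≈ 18.3 mm.
Rainfall = ε × PW = 0.39 × 18.3 = 7.1 mm.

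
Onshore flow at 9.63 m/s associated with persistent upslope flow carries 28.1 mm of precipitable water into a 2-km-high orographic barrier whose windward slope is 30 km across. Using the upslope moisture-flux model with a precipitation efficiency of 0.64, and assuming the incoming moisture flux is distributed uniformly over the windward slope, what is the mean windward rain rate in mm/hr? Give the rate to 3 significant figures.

Incoming column moisture flux per unit ridge length: F = V × PW = 9.63 × 28.1 = 270.603 mm·m/s.
Spread over the 30 km slope with efficiency ε = 0.64: R = ε·F/W = 0.64 × 270.603 / 30000 m = 5.773e-03 mm/s.
R = 5.773e-03 × 3600 = 20.8 mm/hr.

R ≈ 20.8 mm/hr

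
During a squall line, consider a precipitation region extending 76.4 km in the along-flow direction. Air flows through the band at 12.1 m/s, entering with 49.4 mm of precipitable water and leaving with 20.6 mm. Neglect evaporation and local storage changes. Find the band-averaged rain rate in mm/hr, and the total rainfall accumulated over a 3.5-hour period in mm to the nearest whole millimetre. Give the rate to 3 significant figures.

R ≈ 16.4 mm/hr; total ≈ 57 mm

Column moisture flux per unit crosswind length is F = V × PW.
Inflow: F_in = 12.1 × 49.4 = 597.74 mm·m/s
Outflow: F_out = 12.1 × 20.6 = 249.26 mm·m/s
Steady-state rate R = (F_in − F_out)/L = (597.74 − 249.26) / 76400 m = 4.561e-03 mm/s.
R = 4.561e-03 × 3600 = 16.4 mm/hr.
Over 3.5 h: total = 16.4 × 3.5 = 57.4 ≈ 57 mm.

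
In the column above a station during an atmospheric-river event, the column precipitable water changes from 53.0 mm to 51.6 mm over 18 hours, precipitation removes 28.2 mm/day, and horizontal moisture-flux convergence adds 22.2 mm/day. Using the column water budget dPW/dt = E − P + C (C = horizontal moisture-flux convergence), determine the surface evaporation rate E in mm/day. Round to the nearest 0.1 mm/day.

dPW/dt = (51.6 − 53.0) mm / (18/24 day) = -1.867 mm/day.
E = dPW/dt + P − C = (-1.867) + 28.2 − (22.2) = 4.1 mm/day.

E ≈ 4.1 mm/day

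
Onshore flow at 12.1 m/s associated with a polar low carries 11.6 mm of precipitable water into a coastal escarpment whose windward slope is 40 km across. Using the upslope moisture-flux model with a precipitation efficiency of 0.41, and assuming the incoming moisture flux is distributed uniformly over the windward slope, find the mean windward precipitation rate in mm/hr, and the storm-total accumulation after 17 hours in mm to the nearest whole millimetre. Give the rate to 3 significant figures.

R ≈ 5.18 mm/hr; total ≈ 88 mm

Incoming column moisture flux per unit ridge length: F = V × PW = 12.1 × 11.6 = 140.36 mm·m/s.
Spread over the 40 km slope with efficiency ε = 0.41: R = ε·F/W = 0.41 × 140.36 / 40000 m = 1.439e-03 mm/s.
R = 1.439e-03 × 3600 = 5.18 mm/hr.
Over 17 h: total = 5.18 × 17 = 88.06 ≈ 88 mm.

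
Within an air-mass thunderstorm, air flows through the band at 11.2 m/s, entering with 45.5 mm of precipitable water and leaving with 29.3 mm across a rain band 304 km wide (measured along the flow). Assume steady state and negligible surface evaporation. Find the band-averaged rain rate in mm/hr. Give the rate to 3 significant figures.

Column moisture flux per unit crosswind length is F = V × PW.
Inflow: F_in = 11.2 × 45.5 = 509.6 mm·m/s
Outflow: F_out = 11.2 × 29.3 = 328.16 mm·m/s
Steady-state rate R = (F_in − F_out)/L = (509.6 − 328.16) / 304000 m = 5.968e-04 mm/s.
R = 5.968e-04 × 3600 = 2.15 mm/hr.

R ≈ 2.15 mm/hr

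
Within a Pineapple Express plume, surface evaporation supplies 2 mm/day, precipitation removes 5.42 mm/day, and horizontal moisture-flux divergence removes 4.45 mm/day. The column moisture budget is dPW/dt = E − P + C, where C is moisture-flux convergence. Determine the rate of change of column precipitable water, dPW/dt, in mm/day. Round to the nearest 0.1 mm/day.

dPW/dt = E − P + C = 2 − 5.42 + (-4.45) = -7.9 mm/day.

dPW/dt ≈ -7.9 mm/day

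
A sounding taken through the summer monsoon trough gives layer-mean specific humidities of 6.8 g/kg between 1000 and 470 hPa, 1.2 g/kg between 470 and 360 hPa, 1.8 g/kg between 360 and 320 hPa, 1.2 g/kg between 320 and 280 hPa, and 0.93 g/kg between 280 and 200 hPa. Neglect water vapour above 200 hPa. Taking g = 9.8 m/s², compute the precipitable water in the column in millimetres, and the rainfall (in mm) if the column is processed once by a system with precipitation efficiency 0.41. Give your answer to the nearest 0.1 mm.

Precipitable water is the column-integrated vapour mass per unit area: PW = (1/g) Σ q̄ Δp, with q in kg/kg and Δp in Pa (1 kg/m² of water = 1 mm).
Layer 1000–470 hPa: Δp = 530 hPa = 53000 Pa, q̄ = 0.0068 kg/kg → 0.0068 × 53000 / 9.8 = 36.78 mm
Layer 470–360 hPa: Δp = 110 hPa = 11000 Pa, q̄ = 0.0012 kg/kg → 0.0012 × 11000 / 9.8 = 1.35 mm
Layer 360–320 hPa: Δp = 40 hPa = 4000 Pa, q̄ = 0.0018 kg/kg → 0.0018 × 4000 / 9.8 = 0.73 mm
Layer 320–280 hPa: Δp = 40 hPa = 4000 Pa, q̄ = 0.0012 kg/kg → 0.0012 × 4000 / 9.8 = 0.49 mm
Layer 280–200 hPa: Δp = 80 hPa = 8000 Pa, q̄ = 0.00093 kg/kg → 0.00093 × 8000 / 9.8 = 0.76 mm
PW = 36.78 + 1.35 + 0.73 + 0.49 + 0.76 = 40.11 ≈ 40.1 mm.
Rainfall = ε × PW = 0.41 × 40.1 = 16.4 mm.

PW ≈ 40.1 mm; rainfall ≈ 16.4 mm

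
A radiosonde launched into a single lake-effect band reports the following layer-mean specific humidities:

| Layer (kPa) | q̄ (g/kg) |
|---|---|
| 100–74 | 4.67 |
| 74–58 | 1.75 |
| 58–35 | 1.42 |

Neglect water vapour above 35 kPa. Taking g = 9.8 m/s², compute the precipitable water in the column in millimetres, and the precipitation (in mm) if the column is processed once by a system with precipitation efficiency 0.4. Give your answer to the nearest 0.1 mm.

Precipitable water is the column-integrated vapour mass per unit area: PW = (1/g) Σ q̄ Δp, with q in kg/kg and Δp in Pa (1 kg/m² of water = 1 mm).
Layer 100–74 kPa: Δp = 260 hPa = 26000 Pa, q̄ = 0.00467 kg/kg → 0.00467 × 26000 / 9.8 = 12.39 mm
Layer 74–58 kPa: Δp = 160 hPa = 16000 Pa, q̄ = 0.00175 kg/kg → 0.00175 × 16000 / 9.8 = 2.86 mm
Layer 58–35 kPa: Δp = 230 hPa = 23000 Pa, q̄ = 0.00142 kg/kg → 0.00142 × 23000 / 9.8 = 3.33 mm
PW = 12.39 + 2.86 + 3.33 = 18.58 ≈ 18.6 mm.
Precipitation = ε × PW = 0.4 × 18.6 = 7.4 mm.

PW ≈ 18.6 mm; precipitation ≈ 7.4 mm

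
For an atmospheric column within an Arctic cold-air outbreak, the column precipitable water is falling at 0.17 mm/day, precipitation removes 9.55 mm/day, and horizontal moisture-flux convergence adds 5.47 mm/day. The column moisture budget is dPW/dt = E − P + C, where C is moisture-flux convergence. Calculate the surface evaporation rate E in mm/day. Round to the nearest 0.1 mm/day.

dPW/dt = -0.17 mm/day.
E = dPW/dt + P − C = (-0.17) + 9.55 − (5.47) = 3.9 mm/day.

E ≈ 3.9 mm/day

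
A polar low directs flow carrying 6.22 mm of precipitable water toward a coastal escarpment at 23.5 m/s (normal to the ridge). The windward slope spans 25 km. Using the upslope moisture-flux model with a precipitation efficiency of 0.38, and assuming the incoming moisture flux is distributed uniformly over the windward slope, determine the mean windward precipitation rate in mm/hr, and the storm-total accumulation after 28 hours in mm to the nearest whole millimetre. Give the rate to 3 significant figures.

Incoming column moisture flux per unit ridge length: F = V × PW = 23.5 × 6.22 = 146.17 mm·m/s.
Spread over the 25 km slope with efficiency ε = 0.38: R = ε·F/W = 0.38 × 146.17 / 25000 m = 2.222e-03 mm/s.
R = 2.222e-03 × 3600 = 8.00 mm/hr.
Over 28 h: total = 8.00 × 28 = 224 mm.

R ≈ 8.00 mm/hr; total ≈ 224 mm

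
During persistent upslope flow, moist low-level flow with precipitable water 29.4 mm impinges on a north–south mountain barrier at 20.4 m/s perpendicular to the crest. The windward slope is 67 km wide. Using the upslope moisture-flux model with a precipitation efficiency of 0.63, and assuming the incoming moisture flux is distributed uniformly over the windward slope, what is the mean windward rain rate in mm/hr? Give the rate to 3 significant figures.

Incoming column moisture flux per unit ridge length: F = V × PW = 20.4 × 29.4 = 599.76 mm·m/s.
Spread over the 67 km slope with efficiency ε = 0.63: R = ε·F/W = 0.63 × 599.76 / 67000 m = 5.640e-03 mm/s.
R = 5.640e-03 × 3600 = 20.3 mm/hr.

R ≈ 20.3 mm/hr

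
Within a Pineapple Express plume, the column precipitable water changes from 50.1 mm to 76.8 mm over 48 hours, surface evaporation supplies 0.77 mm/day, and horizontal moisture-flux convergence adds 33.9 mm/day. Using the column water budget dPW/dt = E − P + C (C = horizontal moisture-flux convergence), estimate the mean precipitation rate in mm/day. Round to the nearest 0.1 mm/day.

dPW/dt = (76.8 − 50.1) mm / (48/24 day) = +13.350 mm/day.
P = E + C − dPW/dt = 0.77 + (33.9) − (+13.350) = 21.3 mm/day.

P ≈ 21.3 mm/day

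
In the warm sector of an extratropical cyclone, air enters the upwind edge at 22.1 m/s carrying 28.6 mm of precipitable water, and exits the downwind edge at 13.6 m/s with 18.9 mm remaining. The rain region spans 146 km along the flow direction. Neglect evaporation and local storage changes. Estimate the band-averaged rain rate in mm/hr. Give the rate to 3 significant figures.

Column moisture flux per unit crosswind length is F = V × PW.
Inflow: F_in = 22.1 × 28.6 = 632.06 mm·m/s
Outflow: F_out = 13.6 × 18.9 = 257.04 mm·m/s
Steady-state rate R = (F_in − F_out)/L = (632.06 − 257.04) / 146000 m = 2.569e-03 mm/s.
R = 2.569e-03 × 3600 = 9.25 mm/hr.

R ≈ 9.25 mm/hr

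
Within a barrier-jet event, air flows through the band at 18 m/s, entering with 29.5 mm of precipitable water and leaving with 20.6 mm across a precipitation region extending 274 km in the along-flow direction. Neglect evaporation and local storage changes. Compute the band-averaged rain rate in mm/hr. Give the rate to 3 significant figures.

Column moisture flux per unit crosswind length is F = V × PW.
Inflow: F_in = 18 × 29.5 = 531 mm·m/s
Outflow: F_out = 18 × 20.6 = 370.8 mm·m/s
Steady-state rate R = (F_in − F_out)/L = (531 − 370.8) / 274000 m = 5.847e-04 mm/s.
R = 5.847e-04 × 3600 = 2.10 mm/hr.

R ≈ 2.10 mm/hr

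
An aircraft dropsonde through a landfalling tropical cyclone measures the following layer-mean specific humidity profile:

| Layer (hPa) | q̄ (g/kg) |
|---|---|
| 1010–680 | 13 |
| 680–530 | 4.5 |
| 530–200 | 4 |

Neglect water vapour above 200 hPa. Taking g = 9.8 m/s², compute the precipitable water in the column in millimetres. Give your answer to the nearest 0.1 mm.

PW ≈ 64.1 mm

Precipitable water is the column-integrated vapour mass per unit area: PW = (1/g) Σ q̄ Δp, with q in kg/kg and Δp in Pa (1 kg/m² of water = 1 mm).
Layer 1010–680 hPa: Δp = 330 hPa = 33000 Pa, q̄ = 0.013 kg/kg → 0.013 × 33000 / 9.8 = 43.78 mm
Layer 680–530 hPa: Δp = 150 hPa = 15000 Pa, q̄ = 0.0045 kg/kg → 0.0045 × 15000 / 9.8 = 6.89 mm
Layer 530–200 hPa: Δp = 330 hPa = 33000 Pa, q̄ = 0.004 kg/kg → 0.004 × 33000 / 9.8 = 13.47 mm
PW = 43.78 + 6.89 + 13.47 = 64.14 ≈ 64.1 mm.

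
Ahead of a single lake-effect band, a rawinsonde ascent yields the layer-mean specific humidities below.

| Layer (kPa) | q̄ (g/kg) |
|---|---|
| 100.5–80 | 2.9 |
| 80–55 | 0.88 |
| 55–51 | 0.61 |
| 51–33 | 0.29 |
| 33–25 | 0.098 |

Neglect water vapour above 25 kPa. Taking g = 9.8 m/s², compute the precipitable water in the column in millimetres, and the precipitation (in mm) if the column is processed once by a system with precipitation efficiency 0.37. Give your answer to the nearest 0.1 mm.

PW ≈ 9.2 mm; precipitation ≈ 3.4 mm

Precipitable water is the column-integrated vapour mass per unit area: PW = (1/g) Σ q̄ Δp, with q in kg/kg and Δp in Pa (1 kg/m² of water = 1 mm).
Layer 100.5–80 kPa: Δp = 205 hPa = 20500 Pa, q̄ = 0.0029 kg/kg → 0.0029 × 20500 / 9.8 = 6.07 mm
Layer 80–55 kPa: Δp = 250 hPa = 25000 Pa, q̄ = 0.00088 kg/kg → 0.00088 × 25000 / 9.8 = 2.24 mm
Layer 55–51 kPa: Δp = 40 hPa = 4000 Pa, q̄ = 0.00061 kg/kg → 0.00061 × 4000 / 9.8 = 0.25 mm
Layer 51–33 kPa: Δp = 180 hPa = 18000 Pa, q̄ = 0.00029 kg/kg → 0.00029 × 18000 / 9.8 = 0.53 mm
Layer 33–25 kPa: Δp = 80 hPa = 8000 Pa, q̄ = 9.8e-05 kg/kg → 9.8e-05 × 8000 / 9.8 = 0.08 mm
PW = 6.07 + 2.24 + 0.25 + 0.53 + 0.08 = 9.17 ≈ 9.2 mm.
Precipitation = ε × PW = 0.37 × 9.2 = 3.4 mm.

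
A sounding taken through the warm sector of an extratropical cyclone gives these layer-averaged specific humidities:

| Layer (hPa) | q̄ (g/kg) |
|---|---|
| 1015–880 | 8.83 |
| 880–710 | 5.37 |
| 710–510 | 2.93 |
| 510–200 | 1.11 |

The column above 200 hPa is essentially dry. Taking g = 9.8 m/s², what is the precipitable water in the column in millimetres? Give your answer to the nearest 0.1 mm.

PW ≈ 31.0 mm

Precipitable water is the column-integrated vapour mass per unit area: PW = (1/g) Σ q̄ Δp, with q in kg/kg and Δp in Pa (1 kg/m² of water = 1 mm).
Layer 1015–880 hPa: Δp = 135 hPa = 13500 Pa, q̄ = 0.00883 kg/kg → 0.00883 × 13500 / 9.8 = 12.16 mm
Layer 880–710 hPa: Δp = 170 hPa = 17000 Pa, q̄ = 0.00537 kg/kg → 0.00537 × 17000 / 9.8 = 9.32 mm
Layer 710–510 hPa: Δp = 200 hPa = 20000 Pa, q̄ = 0.00293 kg/kg → 0.00293 × 20000 / 9.8 = 5.98 mm
Layer 510–200 hPa: Δp = 310 hPa = 31000 Pa, q̄ = 0.00111 kg/kg → 0.00111 × 31000 / 9.8 = 3.51 mm
PW = 12.16 + 9.32 + 5.98 + 3.51 = 30.97 ≈ 31.0 mm.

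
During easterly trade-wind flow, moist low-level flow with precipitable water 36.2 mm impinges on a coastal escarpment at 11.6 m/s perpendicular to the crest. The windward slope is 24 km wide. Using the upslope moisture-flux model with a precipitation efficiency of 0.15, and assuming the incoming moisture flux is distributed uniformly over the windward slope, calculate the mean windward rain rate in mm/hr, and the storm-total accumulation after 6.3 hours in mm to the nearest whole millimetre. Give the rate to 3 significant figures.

Incoming column moisture flux per unit ridge length: F = V × PW = 11.6 × 36.2 = 419.92 mm·m/s.
Spread over the 24 km slope with efficiency ε = 0.15: R = ε·F/W = 0.15 × 419.92 / 24000 m = 2.625e-03 mm/s.
R = 2.625e-03 × 3600 = 9.45 mm/hr.
Over 6.3 h: total = 9.45 × 6.3 = 59.535 ≈ 60 mm.

R ≈ 9.45 mm/hr; total ≈ 60 mm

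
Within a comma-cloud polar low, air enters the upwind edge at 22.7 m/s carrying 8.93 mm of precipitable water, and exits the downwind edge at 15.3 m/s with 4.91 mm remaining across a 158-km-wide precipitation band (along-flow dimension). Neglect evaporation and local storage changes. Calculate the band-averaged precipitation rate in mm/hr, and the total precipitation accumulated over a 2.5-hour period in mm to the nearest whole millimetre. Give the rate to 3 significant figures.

R ≈ 2.91 mm/hr; total ≈ 7 mm

Column moisture flux per unit crosswind length is F = V × PW.
Inflow: F_in = 22.7 × 8.93 = 202.711 mm·m/s
Outflow: F_out = 15.3 × 4.91 = 75.123 mm·m/s
Steady-state rate R = (F_in − F_out)/L = (202.711 − 75.123) / 158000 m = 8.075e-04 mm/s.
R = 8.075e-04 × 3600 = 2.91 mm/hr.
Over 2.5 h: total = 2.91 × 2.5 = 7.275 ≈ 7 mm.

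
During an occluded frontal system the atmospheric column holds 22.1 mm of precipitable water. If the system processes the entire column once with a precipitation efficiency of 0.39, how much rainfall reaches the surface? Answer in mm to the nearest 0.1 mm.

Rainfall = ε × PW = 0.39 × 22.1 = 8.6 mm.

rainfall ≈ 8.6 mm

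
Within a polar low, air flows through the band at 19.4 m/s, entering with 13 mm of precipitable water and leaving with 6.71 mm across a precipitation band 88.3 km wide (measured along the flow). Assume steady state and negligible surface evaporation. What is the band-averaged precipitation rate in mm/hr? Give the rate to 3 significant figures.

R ≈ 4.98 mm/hr

Column moisture flux per unit crosswind length is F = V × PW.
Inflow: F_in = 19.4 × 13 = 252.2 mm·m/s
Outflow: F_out = 19.4 × 6.71 = 130.174 mm·m/s
Steady-state rate R = (F_in − F_out)/L = (252.2 − 130.174) / 88300 m = 1.382e-03 mm/s.
R = 1.382e-03 × 3600 = 4.98 mm/hr.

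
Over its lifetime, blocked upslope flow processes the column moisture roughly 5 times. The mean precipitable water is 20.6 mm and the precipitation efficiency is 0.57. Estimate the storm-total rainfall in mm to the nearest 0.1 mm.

Each cycle deposits ε × PW = 0.57 × 20.6 = 11.742 mm.
Over 5 cycles: 5 × 11.742 = 58.7 mm.

rainfall ≈ 58.7 mm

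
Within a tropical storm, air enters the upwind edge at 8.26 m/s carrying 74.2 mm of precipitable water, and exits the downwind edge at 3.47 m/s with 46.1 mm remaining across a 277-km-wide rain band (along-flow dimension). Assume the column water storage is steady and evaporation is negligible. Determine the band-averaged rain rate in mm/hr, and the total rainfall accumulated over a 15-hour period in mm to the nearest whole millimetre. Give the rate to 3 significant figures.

R ≈ 5.89 mm/hr; total ≈ 88 mm

Column moisture flux per unit crosswind length is F = V × PW.
Inflow: F_in = 8.26 × 74.2 = 612.892 mm·m/s
Outflow: F_out = 3.47 × 46.1 = 159.967 mm·m/s
Steady-state rate R = (F_in − F_out)/L = (612.892 − 159.967) / 277000 m = 1.635e-03 mm/s.
R = 1.635e-03 × 3600 = 5.89 mm/hr.
Over 15 h: total = 5.89 × 15 = 88.35 ≈ 88 mm.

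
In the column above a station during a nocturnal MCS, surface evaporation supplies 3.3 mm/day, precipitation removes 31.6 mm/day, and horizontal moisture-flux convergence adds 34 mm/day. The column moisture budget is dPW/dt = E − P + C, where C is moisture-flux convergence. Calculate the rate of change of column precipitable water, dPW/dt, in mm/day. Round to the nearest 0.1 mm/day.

dPW/dt ≈ 5.7 mm/day

dPW/dt = E − P + C = 3.3 − 31.6 + (34) = 5.7 mm/day.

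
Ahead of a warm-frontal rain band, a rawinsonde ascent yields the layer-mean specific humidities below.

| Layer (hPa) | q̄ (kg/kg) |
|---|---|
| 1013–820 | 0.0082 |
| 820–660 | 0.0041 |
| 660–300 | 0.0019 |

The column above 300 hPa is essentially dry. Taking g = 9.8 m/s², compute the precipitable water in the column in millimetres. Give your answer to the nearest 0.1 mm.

PW ≈ 29.8 mm

Precipitable water is the column-integrated vapour mass per unit area: PW = (1/g) Σ q̄ Δp, with q in kg/kg and Δp in Pa (1 kg/m² of water = 1 mm).
Layer 1013–820 hPa: Δp = 193 hPa = 19300 Pa, q̄ = 0.0082 kg/kg → 0.0082 × 19300 / 9.8 = 16.15 mm
Layer 820–660 hPa: Δp = 160 hPa = 16000 Pa, q̄ = 0.0041 kg/kg → 0.0041 × 16000 / 9.8 = 6.69 mm
Layer 660–300 hPa: Δp = 360 hPa = 36000 Pa, q̄ = 0.0019 kg/kg → 0.0019 × 36000 / 9.8 = 6.98 mm
PW = 16.15 + 6.69 + 6.98 = 29.82 ≈ 29.8 mm.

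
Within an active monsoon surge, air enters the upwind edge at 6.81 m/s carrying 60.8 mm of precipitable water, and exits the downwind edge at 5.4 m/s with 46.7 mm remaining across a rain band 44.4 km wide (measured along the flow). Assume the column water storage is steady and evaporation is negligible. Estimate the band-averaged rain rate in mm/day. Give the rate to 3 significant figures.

Column moisture flux per unit crosswind length is F = V × PW.
Inflow: F_in = 6.81 × 60.8 = 414.048 mm·m/s
Outflow: F_out = 5.4 × 46.7 = 252.18 mm·m/s
Steady-state rate R = (F_in − F_out)/L = (414.048 − 252.18) / 44400 m = 3.646e-03 mm/s.
R = 3.646e-03 × 3600 × 24 = 315 mm/day.

R ≈ 315 mm/day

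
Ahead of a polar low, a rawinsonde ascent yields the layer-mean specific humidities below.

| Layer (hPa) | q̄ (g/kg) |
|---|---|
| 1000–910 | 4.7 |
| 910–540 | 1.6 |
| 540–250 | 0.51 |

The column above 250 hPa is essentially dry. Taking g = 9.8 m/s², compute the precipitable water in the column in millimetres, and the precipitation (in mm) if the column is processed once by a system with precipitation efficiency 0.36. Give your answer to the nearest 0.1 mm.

PW ≈ 11.9 mm; precipitation ≈ 4.3 mm

Precipitable water is the column-integrated vapour mass per unit area: PW = (1/g) Σ q̄ Δp, with q in kg/kg and Δp in Pa (1 kg/m² of water = 1 mm).
Layer 1000–910 hPa: Δp = 90 hPa = 9000 Pa, q̄ = 0.0047 kg/kg → 0.0047 × 9000 / 9.8 = 4.32 mm
Layer 910–540 hPa: Δp = 370 hPa = 37000 Pa, q̄ = 0.0016 kg/kg → 0.0016 × 37000 / 9.8 = 6.04 mm
Layer 540–250 hPa: Δp = 290 hPa = 29000 Pa, q̄ = 0.00051 kg/kg → 0.00051 × 29000 / 9.8 = 1.51 mm
PW = 4.32 + 6.04 + 1.51 = 11.87 ≈ 11.9 mm.
Precipitation = ε × PW = 0.36 × 11.9 = 4.3 mm.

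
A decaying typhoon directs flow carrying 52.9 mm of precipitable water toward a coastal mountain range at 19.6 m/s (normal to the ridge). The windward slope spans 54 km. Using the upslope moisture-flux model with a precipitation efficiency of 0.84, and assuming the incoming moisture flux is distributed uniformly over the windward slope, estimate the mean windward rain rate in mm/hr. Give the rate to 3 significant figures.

Incoming column moisture flux per unit ridge length: F = V × PW = 19.6 × 52.9 = 1036.84 mm·m/s.
Spread over the 54 km slope with efficiency ε = 0.84: R = ε·F/W = 0.84 × 1036.84 / 54000 m = 1.613e-02 mm/s.
R = 1.613e-02 × 3600 = 58.1 mm/hr.

R ≈ 58.1 mm/hr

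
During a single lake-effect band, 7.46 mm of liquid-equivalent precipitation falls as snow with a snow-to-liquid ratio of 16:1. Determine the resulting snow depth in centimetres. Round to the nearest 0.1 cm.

Snow depth = liquid × ratio = 7.46 mm × 16 = 119.36 mm = 11.9 cm.

snow depth ≈ 11.9 cm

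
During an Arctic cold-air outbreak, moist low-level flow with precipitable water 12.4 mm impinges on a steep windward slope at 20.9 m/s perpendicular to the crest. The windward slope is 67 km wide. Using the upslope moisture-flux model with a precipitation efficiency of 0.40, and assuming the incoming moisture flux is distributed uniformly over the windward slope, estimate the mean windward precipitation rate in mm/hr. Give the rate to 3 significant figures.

Incoming column moisture flux per unit ridge length: F = V × PW = 20.9 × 12.4 = 259.16 mm·m/s.
Spread over the 67 km slope with efficiency ε = 0.40: R = ε·F/W = 0.40 × 259.16 / 67000 m = 1.547e-03 mm/s.
R = 1.547e-03 × 3600 = 5.57 mm/hr.

R ≈ 5.57 mm/hr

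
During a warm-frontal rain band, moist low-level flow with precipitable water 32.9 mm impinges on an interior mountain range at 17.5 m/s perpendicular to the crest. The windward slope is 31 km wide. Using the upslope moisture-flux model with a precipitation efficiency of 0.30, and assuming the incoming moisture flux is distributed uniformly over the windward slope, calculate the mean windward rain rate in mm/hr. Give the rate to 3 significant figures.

Incoming column moisture flux per unit ridge length: F = V × PW = 17.5 × 32.9 = 575.75 mm·m/s.
Spread over the 31 km slope with efficiency ε = 0.30: R = ε·F/W = 0.30 × 575.75 / 31000 m = 5.572e-03 mm/s.
R = 5.572e-03 × 3600 = 20.1 mm/hr.

R ≈ 20.1 mm/hr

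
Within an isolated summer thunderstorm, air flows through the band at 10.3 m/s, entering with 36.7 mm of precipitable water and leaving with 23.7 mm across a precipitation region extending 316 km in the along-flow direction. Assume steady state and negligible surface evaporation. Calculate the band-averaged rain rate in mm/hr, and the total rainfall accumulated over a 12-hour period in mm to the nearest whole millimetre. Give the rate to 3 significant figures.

Column moisture flux per unit crosswind length is F = V × PW.
Inflow: F_in = 10.3 × 36.7 = 378.01 mm·m/s
Outflow: F_out = 10.3 × 23.7 = 244.11 mm·m/s
Steady-state rate R = (F_in − F_out)/L = (378.01 − 244.11) / 316000 m = 4.237e-04 mm/s.
R = 4.237e-04 × 3600 = 1.53 mm/hr.
Over 12 h: total = 1.53 × 12 = 18.36 ≈ 18 mm.

R ≈ 1.53 mm/hr; total ≈ 18 mm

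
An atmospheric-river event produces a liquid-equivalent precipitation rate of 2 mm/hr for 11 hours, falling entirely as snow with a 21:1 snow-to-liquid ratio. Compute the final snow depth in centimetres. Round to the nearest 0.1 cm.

snow depth ≈ 46.2 cm

Liquid-equivalent depth = 2 × 11 = 22 mm.
Snow depth = 22 mm × 21 = 462 mm = 46.2 cm.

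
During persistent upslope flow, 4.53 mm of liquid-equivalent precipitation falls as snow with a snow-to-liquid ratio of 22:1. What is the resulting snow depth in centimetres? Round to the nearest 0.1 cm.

snow depth ≈ 10.0 cm

Snow depth = liquid × ratio = 4.53 mm × 22 = 99.66 mm = 10.0 cm.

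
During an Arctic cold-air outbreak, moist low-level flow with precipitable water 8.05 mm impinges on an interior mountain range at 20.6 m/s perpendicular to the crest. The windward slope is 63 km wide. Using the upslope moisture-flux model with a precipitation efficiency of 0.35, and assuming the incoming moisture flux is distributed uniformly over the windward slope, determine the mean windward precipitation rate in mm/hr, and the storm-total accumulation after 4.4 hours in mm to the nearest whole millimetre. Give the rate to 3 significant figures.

R ≈ 3.32 mm/hr; total ≈ 15 mm

Incoming column moisture flux per unit ridge length: F = V × PW = 20.6 × 8.05 = 165.83 mm·m/s.
Spread over the 63 km slope with efficiency ε = 0.35: R = ε·F/W = 0.35 × 165.83 / 63000 m = 9.213e-04 mm/s.
R = 9.213e-04 × 3600 = 3.32 mm/hr.
Over 4.4 h: total = 3.32 × 4.4 = 14.608 ≈ 15 mm.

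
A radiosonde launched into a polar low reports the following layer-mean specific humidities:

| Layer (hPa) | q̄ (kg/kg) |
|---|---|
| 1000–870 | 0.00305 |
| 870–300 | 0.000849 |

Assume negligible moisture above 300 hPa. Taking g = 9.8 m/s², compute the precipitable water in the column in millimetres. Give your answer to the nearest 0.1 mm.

Precipitable water is the column-integrated vapour mass per unit area: PW = (1/g) Σ q̄ Δp, with q in kg/kg and Δp in Pa (1 kg/m² of water = 1 mm).
Layer 1000–870 hPa: Δp = 130 hPa = 13000 Pa, q̄ = 0.00305 kg/kg → 0.00305 × 13000 / 9.8 = 4.05 mm
Layer 870–300 hPa: Δp = 570 hPa = 57000 Pa, q̄ = 0.000849 kg/kg → 0.000849 × 57000 / 9.8 = 4.94 mm
PW = 4.05 + 4.94 = 8.99 ≈ 9.0 mm.

PW ≈ 9.0 mm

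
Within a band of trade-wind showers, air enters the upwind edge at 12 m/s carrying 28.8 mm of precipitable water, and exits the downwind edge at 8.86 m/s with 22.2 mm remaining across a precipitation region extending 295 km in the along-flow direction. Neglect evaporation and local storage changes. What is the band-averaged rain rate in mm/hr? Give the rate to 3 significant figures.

Column moisture flux per unit crosswind length is F = V × PW.
Inflow: F_in = 12 × 28.8 = 345.6 mm·m/s
Outflow: F_out = 8.86 × 22.2 = 196.692 mm·m/s
Steady-state rate R = (F_in − F_out)/L = (345.6 − 196.692) / 295000 m = 5.048e-04 mm/s.
R = 5.048e-04 × 3600 = 1.82 mm/hr.

R ≈ 1.82 mm/hr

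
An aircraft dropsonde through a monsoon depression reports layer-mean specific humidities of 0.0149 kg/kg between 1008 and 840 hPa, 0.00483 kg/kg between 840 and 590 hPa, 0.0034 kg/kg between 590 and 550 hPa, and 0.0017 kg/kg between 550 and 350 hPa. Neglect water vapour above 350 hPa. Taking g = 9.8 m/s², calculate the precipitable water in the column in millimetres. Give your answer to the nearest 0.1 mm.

PW ≈ 42.7 mm

Precipitable water is the column-integrated vapour mass per unit area: PW = (1/g) Σ q̄ Δp, with q in kg/kg and Δp in Pa (1 kg/m² of water = 1 mm).
Layer 1008–840 hPa: Δp = 168 hPa = 16800 Pa, q̄ = 0.0149 kg/kg → 0.0149 × 16800 / 9.8 = 25.54 mm
Layer 840–590 hPa: Δp = 250 hPa = 25000 Pa, q̄ = 0.00483 kg/kg → 0.00483 × 25000 / 9.8 = 12.32 mm
Layer 590–550 hPa: Δp = 40 hPa = 4000 Pa, q̄ = 0.0034 kg/kg → 0.0034 × 4000 / 9.8 = 1.39 mm
Layer 550–350 hPa: Δp = 200 hPa = 20000 Pa, q̄ = 0.0017 kg/kg → 0.0017 × 20000 / 9.8 = 3.47 mm
PW = 25.54 + 12.32 + 1.39 + 3.47 = 42.72 ≈ 42.7 mm.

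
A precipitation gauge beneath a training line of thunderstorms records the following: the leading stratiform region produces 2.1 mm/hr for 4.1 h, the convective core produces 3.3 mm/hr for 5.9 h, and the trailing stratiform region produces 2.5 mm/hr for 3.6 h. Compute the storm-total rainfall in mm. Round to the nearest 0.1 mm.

Total = Σ Rᵢ Δtᵢ = 2.1 × 4.1 + 3.3 × 5.9 + 2.5 × 3.6
      = 8.61 + 19.47 + 9 = 37.1 mm.

total ≈ 37.1 mm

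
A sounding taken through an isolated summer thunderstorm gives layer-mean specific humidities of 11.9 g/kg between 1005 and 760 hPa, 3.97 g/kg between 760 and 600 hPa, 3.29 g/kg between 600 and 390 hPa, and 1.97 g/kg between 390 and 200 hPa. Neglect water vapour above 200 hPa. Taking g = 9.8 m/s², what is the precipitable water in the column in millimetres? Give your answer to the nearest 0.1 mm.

Precipitable water is the column-integrated vapour mass per unit area: PW = (1/g) Σ q̄ Δp, with q in kg/kg and Δp in Pa (1 kg/m² of water = 1 mm).
Layer 1005–760 hPa: Δp = 245 hPa = 24500 Pa, q̄ = 0.0119 kg/kg → 0.0119 × 24500 / 9.8 = 29.75 mm
Layer 760–600 hPa: Δp = 160 hPa = 16000 Pa, q̄ = 0.00397 kg/kg → 0.00397 × 16000 / 9.8 = 6.48 mm
Layer 600–390 hPa: Δp = 210 hPa = 21000 Pa, q̄ = 0.00329 kg/kg → 0.00329 × 21000 / 9.8 = 7.05 mm
Layer 390–200 hPa: Δp = 190 hPa = 19000 Pa, q̄ = 0.00197 kg/kg → 0.00197 × 19000 / 9.8 = 3.82 mm
PW = 29.75 + 6.48 + 7.05 + 3.82 = 47.10 ≈ 47.1 mm.

PW ≈ 47.1 mm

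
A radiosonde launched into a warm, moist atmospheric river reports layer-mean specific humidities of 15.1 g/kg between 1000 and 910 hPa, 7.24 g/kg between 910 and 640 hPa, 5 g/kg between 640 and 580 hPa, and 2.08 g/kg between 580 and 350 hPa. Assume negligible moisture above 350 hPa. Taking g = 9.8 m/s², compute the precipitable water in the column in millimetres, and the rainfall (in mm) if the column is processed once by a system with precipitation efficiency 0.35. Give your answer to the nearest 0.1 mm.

Precipitable water is the column-integrated vapour mass per unit area: PW = (1/g) Σ q̄ Δp, with q in kg/kg and Δp in Pa (1 kg/m² of water = 1 mm).
Layer 1000–910 hPa: Δp = 90 hPa = 9000 Pa, q̄ = 0.0151 kg/kg → 0.0151 × 9000 / 9.8 = 13.87 mm
Layer 910–640 hPa: Δp = 270 hPa = 27000 Pa, q̄ = 0.00724 kg/kg → 0.00724 × 27000 / 9.8 = 19.95 mm
Layer 640–580 hPa: Δp = 60 hPa = 6000 Pa, q̄ = 0.005 kg/kg → 0.005 × 6000 / 9.8 = 3.06 mm
Layer 580–350 hPa: Δp = 230 hPa = 23000 Pa, q̄ = 0.00208 kg/kg → 0.00208 × 23000 / 9.8 = 4.88 mm
PW = 13.87 + 19.95 + 3.06 + 4.88 = 41.76 ≈ 41.8 mm.
Rainfall = ε × PW = 0.35 × 41.8 = 14.6 mm.

PW ≈ 41.8 mm; rainfall ≈ 14.6 mm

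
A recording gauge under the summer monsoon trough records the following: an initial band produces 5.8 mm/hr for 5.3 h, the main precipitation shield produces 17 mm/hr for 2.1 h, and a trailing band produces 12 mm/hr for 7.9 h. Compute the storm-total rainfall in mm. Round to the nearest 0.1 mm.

total ≈ 161.2 mm

Total = Σ Rᵢ Δtᵢ = 5.8 × 5.3 + 17 × 2.1 + 12 × 7.9
      = 30.74 + 35.7 + 94.8 = 161.2 mm.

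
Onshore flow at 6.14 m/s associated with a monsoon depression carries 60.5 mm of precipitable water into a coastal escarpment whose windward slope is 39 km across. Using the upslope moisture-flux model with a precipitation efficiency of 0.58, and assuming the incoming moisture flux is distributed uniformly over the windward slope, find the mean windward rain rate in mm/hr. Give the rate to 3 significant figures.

R ≈ 19.9 mm/hr

Incoming column moisture flux per unit ridge length: F = V × PW = 6.14 × 60.5 = 371.47 mm·m/s.
Spread over the 39 km slope with efficiency ε = 0.58: R = ε·F/W = 0.58 × 371.47 / 39000 m = 5.524e-03 mm/s.
R = 5.524e-03 × 3600 = 19.9 mm/hr.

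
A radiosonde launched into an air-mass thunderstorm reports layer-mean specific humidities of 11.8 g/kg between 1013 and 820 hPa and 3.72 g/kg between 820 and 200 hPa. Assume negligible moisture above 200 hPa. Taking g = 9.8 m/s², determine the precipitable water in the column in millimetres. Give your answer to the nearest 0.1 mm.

PW ≈ 46.8 mm

Precipitable water is the column-integrated vapour mass per unit area: PW = (1/g) Σ q̄ Δp, with q in kg/kg and Δp in Pa (1 kg/m² of water = 1 mm).
Layer 1013–820 hPa: Δp = 193 hPa = 19300 Pa, q̄ = 0.0118 kg/kg → 0.0118 × 19300 / 9.8 = 23.24 mm
Layer 820–200 hPa: Δp = 620 hPa = 62000 Pa, q̄ = 0.00372 kg/kg → 0.00372 × 62000 / 9.8 = 23.53 mm
PW = 23.24 + 23.53 = 46.77 ≈ 46.8 mm.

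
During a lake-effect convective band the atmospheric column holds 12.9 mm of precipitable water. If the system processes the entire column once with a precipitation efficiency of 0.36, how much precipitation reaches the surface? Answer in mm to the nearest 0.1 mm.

Precipitation = ε × PW = 0.36 × 12.9 = 4.6 mm.

precipitation ≈ 4.6 mm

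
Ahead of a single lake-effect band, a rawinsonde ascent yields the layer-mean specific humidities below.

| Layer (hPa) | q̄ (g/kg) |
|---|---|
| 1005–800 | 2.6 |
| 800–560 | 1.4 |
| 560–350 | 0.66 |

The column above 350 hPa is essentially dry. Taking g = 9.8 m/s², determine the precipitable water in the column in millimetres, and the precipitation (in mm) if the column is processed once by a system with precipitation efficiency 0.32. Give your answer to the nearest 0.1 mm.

Precipitable water is the column-integrated vapour mass per unit area: PW = (1/g) Σ q̄ Δp, with q in kg/kg and Δp in Pa (1 kg/m² of water = 1 mm).
Layer 1005–800 hPa: Δp = 205 hPa = 20500 Pa, q̄ = 0.0026 kg/kg → 0.0026 × 20500 / 9.8 = 5.44 mm
Layer 800–560 hPa: Δp = 240 hPa = 24000 Pa, q̄ = 0.0014 kg/kg → 0.0014 × 24000 / 9.8 = 3.43 mm
Layer 560–350 hPa: Δp = 210 hPa = 21000 Pa, q̄ = 0.00066 kg/kg → 0.00066 × 21000 / 9.8 = 1.41 mm
PW = 5.44 + 3.43 + 1.41 = 10.28 ≈ 10.3 mm.
Precipitation = ε × PW = 0.32 × 10.3 = 3.3 mm.

PW ≈ 10.3 mm; precipitation ≈ 3.3 mm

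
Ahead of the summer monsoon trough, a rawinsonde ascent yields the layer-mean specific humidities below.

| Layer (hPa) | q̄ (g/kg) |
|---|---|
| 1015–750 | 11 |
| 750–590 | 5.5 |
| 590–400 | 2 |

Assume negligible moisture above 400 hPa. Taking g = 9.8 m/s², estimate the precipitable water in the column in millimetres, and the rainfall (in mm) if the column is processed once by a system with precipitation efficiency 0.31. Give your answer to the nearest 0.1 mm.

PW ≈ 42.6 mm; rainfall ≈ 13.2 mm

Precipitable water is the column-integrated vapour mass per unit area: PW = (1/g) Σ q̄ Δp, with q in kg/kg and Δp in Pa (1 kg/m² of water = 1 mm).
Layer 1015–750 hPa: Δp = 265 hPa = 26500 Pa, q̄ = 0.011 kg/kg → 0.011 × 26500 / 9.8 = 29.74 mm
Layer 750–590 hPa: Δp = 160 hPa = 16000 Pa, q̄ = 0.0055 kg/kg → 0.0055 × 16000 / 9.8 = 8.98 mm
Layer 590–400 hPa: Δp = 190 hPa = 19000 Pa, q̄ = 0.002 kg/kg → 0.002 × 19000 / 9.8 = 3.88 mm
PW = 29.74 + 8.98 + 3.88 = 42.60 ≈ 42.6 mm.
Rainfall = ε × PW = 0.31 × 42.6 = 13.2 mm.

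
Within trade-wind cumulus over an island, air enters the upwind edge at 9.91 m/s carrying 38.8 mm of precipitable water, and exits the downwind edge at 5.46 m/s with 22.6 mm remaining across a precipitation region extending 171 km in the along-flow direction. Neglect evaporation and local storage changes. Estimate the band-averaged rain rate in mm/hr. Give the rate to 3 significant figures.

Column moisture flux per unit crosswind length is F = V × PW.
Inflow: F_in = 9.91 × 38.8 = 384.508 mm·m/s
Outflow: F_out = 5.46 × 22.6 = 123.396 mm·m/s
Steady-state rate R = (F_in − F_out)/L = (384.508 − 123.396) / 171000 m = 1.527e-03 mm/s.
R = 1.527e-03 × 3600 = 5.50 mm/hr.

R ≈ 5.50 mm/hr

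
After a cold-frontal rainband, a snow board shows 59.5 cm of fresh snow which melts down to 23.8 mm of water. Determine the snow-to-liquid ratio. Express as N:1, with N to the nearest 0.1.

Ratio = snow depth / SWE = 595 mm / 23.8 mm = 25.0, i.e. 25.0:1.

ratio ≈ 25.0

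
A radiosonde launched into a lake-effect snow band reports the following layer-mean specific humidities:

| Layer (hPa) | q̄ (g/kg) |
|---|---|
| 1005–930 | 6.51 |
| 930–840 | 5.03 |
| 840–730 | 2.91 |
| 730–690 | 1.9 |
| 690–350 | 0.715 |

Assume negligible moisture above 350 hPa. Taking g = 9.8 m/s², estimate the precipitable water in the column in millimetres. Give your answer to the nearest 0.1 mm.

PW ≈ 16.1 mm

Precipitable water is the column-integrated vapour mass per unit area: PW = (1/g) Σ q̄ Δp, with q in kg/kg and Δp in Pa (1 kg/m² of water = 1 mm).
Layer 1005–930 hPa: Δp = 75 hPa = 7500 Pa, q̄ = 0.00651 kg/kg → 0.00651 × 7500 / 9.8 = 4.98 mm
Layer 930–840 hPa: Δp = 90 hPa = 9000 Pa, q̄ = 0.00503 kg/kg → 0.00503 × 9000 / 9.8 = 4.62 mm
Layer 840–730 hPa: Δp = 110 hPa = 11000 Pa, q̄ = 0.00291 kg/kg → 0.00291 × 11000 / 9.8 = 3.27 mm
Layer 730–690 hPa: Δp = 40 hPa = 4000 Pa, q̄ = 0.0019 kg/kg → 0.0019 × 4000 / 9.8 = 0.78 mm
Layer 690–350 hPa: Δp = 340 hPa = 34000 Pa, q̄ = 0.000715 kg/kg → 0.000715 × 34000 / 9.8 = 2.48 mm
PW = 4.98 + 4.62 + 3.27 + 0.78 + 2.48 = 16.13 ≈ 16.1 mm.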